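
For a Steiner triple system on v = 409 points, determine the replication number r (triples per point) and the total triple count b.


An STS(v) is a 2-(v, 3, 1) BIBD: block size k = 3, λ = 1.
Replication: r(k − 1) = λ(v − 1) ⇒ r·2 = 409 − 1 = 408 ⇒ r = 204.
Block count: b = v(v − 1)/6 = 409·408/6 = 166872/6 = 27812.

r = 204, b = 27812.


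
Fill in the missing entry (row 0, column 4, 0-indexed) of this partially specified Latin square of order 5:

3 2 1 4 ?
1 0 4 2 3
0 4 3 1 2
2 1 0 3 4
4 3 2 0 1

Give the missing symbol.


Row 0 contains symbols [1, 2, 3, 4] — missing [0].
Column 4 contains symbols [1, 2, 3, 4] — missing [0].
The missing symbol must appear in both missing sets; intersection = [0].
Therefore the hidden value is 0.

Missing value = 0.


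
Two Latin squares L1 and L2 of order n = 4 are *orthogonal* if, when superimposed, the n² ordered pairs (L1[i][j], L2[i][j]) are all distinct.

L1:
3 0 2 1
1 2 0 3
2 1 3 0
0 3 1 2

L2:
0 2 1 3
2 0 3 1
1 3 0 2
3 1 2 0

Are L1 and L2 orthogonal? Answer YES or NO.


Form the n² = 16 superimposed pairs (L1[i][j], L2[i][j]), row by row (rows and columns indexed from 0):
row 0: (3,0) (0,2) (2,1) (1,3)
row 1: (1,2) (2,0) (0,3) (3,1)
row 2: (2,1) (1,3) (3,0) (0,2)
row 3: (0,3) (3,1) (1,2) (2,0)
Orthogonality requires all 16 pairs distinct.
But the pair (2,1) repeats: cell (0,2) has L1 = 2, L2 = 1, and cell (2,0) has L1 = 2, L2 = 1.
A repeated pair means some other pair never occurs (only 8 distinct pairs out of 16), so the squares are not orthogonal.
Conclusion: NO.

NO


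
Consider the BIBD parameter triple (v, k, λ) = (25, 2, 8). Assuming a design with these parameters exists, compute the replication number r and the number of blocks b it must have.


Any 2-(v, k, λ) BIBD satisfies two necessary conditions:
  (i)  Each point sits in r blocks, and counting incidences through any fixed point gives r(k − 1) = λ(v − 1), so r = λ(v − 1)/(k − 1).
  (ii) Total incidences bk = vr, so b = vr/k.
Step 1: r = λ(v − 1)/(k − 1) = 8·(25 − 1)/(2 − 1) = 8·24/1 = 192/1 = 192.
Step 2: b = vr/k = 25·192/2 = 4800/2 = 2400.
Check integrality: r = 192 ∈ Z ✓, b = 2400 ∈ Z ✓.
(These identities are necessary conditions: they determine r and b for any design with these parameters, but do not by themselves prove that one exists.)

r = 192, b = 2400.


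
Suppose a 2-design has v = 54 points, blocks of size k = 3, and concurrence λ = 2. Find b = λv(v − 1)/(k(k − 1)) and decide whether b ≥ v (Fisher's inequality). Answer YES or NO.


r = λ(v − 1)/(k − 1) = 2·53/2 = 53.
b = vr/k = 54·53/3 = 954.
Fisher's inequality: b ≥ v ⇔ 954 ≥ 54? YES.

YES


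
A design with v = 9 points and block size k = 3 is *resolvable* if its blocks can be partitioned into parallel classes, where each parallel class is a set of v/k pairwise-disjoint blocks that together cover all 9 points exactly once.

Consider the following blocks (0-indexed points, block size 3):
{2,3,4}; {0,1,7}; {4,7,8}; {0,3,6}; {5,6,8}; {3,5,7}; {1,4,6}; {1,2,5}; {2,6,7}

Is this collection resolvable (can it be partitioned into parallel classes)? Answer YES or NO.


v = 9, block size k = 3, number of blocks = 9.
For resolvability, blocks must partition into parallel classes of size v/k = 3.
Total blocks must therefore be a multiple of 3: 9 = 3·3 + 0 ⇒ divisible ✓.
Consider block {3,5,7}. The only other block(s) in the collection disjoint from it are {1,4,6} — just 1 block(s). Any parallel class containing {3,5,7} would need 2 other blocks each disjoint from it, so no parallel class of size 3 can contain {3,5,7}.
Since every block must belong to some parallel class in a resolution, the collection cannot be partitioned into parallel classes.
Resolvable? NO.

NO


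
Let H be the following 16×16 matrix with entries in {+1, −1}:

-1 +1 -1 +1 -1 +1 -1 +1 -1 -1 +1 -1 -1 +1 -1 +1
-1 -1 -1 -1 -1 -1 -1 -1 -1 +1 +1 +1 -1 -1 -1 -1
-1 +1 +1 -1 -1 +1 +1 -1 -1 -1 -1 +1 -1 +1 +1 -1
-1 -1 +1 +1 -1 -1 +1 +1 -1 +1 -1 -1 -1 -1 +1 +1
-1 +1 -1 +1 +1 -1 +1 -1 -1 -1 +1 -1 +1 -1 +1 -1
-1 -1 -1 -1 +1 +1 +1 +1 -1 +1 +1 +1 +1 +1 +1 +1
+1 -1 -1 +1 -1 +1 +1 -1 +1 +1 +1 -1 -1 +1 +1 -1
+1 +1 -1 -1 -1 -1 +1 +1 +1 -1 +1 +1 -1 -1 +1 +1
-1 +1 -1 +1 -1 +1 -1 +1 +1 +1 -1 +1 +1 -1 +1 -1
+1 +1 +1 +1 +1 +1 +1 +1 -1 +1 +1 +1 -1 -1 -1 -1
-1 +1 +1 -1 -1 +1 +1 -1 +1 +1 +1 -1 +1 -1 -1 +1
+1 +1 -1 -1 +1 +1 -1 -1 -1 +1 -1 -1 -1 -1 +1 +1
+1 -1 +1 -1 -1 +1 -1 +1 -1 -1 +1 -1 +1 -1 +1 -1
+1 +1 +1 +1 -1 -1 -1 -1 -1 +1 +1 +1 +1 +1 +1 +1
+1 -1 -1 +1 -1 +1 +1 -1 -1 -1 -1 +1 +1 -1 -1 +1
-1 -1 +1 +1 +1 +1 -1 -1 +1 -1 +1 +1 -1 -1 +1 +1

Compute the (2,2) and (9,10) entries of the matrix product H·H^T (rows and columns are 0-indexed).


Row 2 of H: [-1, 1, 1, -1, -1, 1, 1, -1, -1, -1, -1, 1, -1, 1, 1, -1].
Row 9 of H: [1, 1, 1, 1, 1, 1, 1, 1, -1, 1, 1, 1, -1, -1, -1, -1].
Row 10 of H: [-1, 1, 1, -1, -1, 1, 1, -1, 1, 1, 1, -1, 1, -1, -1, 1].
(H·H^T)[2][2] = Σ_j H[2][j]·H[2][j] = (-1)² + (1)² + (1)² + (-1)² + (-1)² + (1)² + (1)² + (-1)² + (-1)² + (-1)² + (-1)² + (1)² + (-1)² + (1)² + (1)² + (-1)² = 1 + 1 + 1 + 1 + 1 + 1 + 1 + 1 + 1 + 1 + 1 + 1 + 1 + 1 + 1 + 1 = 16.
(H·H^T)[9][10] = Σ_j H[9][j]·H[10][j] = (1)·(-1) + (1)·(1) + (1)·(1) + (1)·(-1) + (1)·(-1) + (1)·(1) + (1)·(1) + (1)·(-1) + (-1)·(1) + (1)·(1) + (1)·(1) + (1)·(-1) + (-1)·(1) + (-1)·(-1) + (-1)·(-1) + (-1)·(1) = -1 + 1 + 1 + -1 + -1 + 1 + 1 + -1 + -1 + 1 + 1 + -1 + -1 + 1 + 1 + -1 = 0.
So rows 9 and 10 are orthogonal; the diagonal entry equals n = 16.

(2,2) entry = 16; (9,10) entry = 0.


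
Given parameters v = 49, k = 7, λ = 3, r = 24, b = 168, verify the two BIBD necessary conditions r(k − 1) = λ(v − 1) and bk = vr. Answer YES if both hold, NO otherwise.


Condition (i): r(k − 1) = 24·6 = 144; λ(v − 1) = 3·48 = 144. Match? YES.
Condition (ii): bk = 168·7 = 1176; vr = 49·24 = 1176. Match? YES.
Both conditions hold? YES.

YES


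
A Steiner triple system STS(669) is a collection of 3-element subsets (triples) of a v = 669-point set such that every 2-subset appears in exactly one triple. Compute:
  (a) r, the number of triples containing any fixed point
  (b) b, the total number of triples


An STS(v) is a 2-(v, 3, 1) BIBD: block size k = 3, λ = 1.
Replication: r(k − 1) = λ(v − 1) ⇒ r·2 = 669 − 1 = 668 ⇒ r = 334.
Block count: b = v(v − 1)/6 = 669·668/6 = 446892/6 = 74482.

r = 334, b = 74482.


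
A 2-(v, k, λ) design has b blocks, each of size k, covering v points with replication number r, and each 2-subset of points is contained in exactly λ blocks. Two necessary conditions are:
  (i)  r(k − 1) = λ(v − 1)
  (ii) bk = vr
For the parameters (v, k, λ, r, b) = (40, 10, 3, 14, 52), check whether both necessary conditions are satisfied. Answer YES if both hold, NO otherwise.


Condition (i): r(k − 1) = 14·9 = 126; λ(v − 1) = 3·39 = 117. Match? NO.
Condition (ii): bk = 52·10 = 520; vr = 40·14 = 560. Match? NO.
Both conditions hold? NO.

NO


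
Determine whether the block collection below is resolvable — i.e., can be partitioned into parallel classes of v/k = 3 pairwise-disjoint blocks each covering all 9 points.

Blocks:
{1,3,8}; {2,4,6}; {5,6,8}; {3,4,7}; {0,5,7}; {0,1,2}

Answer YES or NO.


v = 9, block size k = 3, number of blocks = 6.
For resolvability, blocks must partition into parallel classes of size v/k = 3.
Total blocks must therefore be a multiple of 3: 6 = 3·2 + 0 ⇒ divisible ✓.
Greedy packing gives 2 candidate class(es). Each should be a full parallel class (size 3, covers all 9 points).
  Class 1 (3 blocks): {1,3,8}; {2,4,6}; {0,5,7}. Points covered: [0, 1, 2, 3, 4, 5, 6, 7, 8].
  Class 2 (3 blocks): {5,6,8}; {3,4,7}; {0,1,2}. Points covered: [0, 1, 2, 3, 4, 5, 6, 7, 8].
All classes full (size 3)? YES. All classes cover every point? YES.
Resolvable? YES.

YES


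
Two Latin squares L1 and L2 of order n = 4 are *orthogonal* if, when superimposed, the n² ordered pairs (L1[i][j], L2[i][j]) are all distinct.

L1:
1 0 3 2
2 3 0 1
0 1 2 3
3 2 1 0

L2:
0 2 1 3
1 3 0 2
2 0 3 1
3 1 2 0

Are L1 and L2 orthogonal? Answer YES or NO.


Form the n² = 16 superimposed pairs (L1[i][j], L2[i][j]), row by row (rows and columns indexed from 0):
row 0: (1,0) (0,2) (3,1) (2,3)
row 1: (2,1) (3,3) (0,0) (1,2)
row 2: (0,2) (1,0) (2,3) (3,1)
row 3: (3,3) (2,1) (1,2) (0,0)
Orthogonality requires all 16 pairs distinct.
But the pair (0,2) repeats: cell (0,1) has L1 = 0, L2 = 2, and cell (2,0) has L1 = 0, L2 = 2.
A repeated pair means some other pair never occurs (only 8 distinct pairs out of 16), so the squares are not orthogonal.
Conclusion: NO.

NO


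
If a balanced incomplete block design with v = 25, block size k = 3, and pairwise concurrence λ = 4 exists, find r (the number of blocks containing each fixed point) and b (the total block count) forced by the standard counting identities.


Any 2-(v, k, λ) BIBD satisfies two necessary conditions:
  (i)  Each point sits in r blocks, and counting incidences through any fixed point gives r(k − 1) = λ(v − 1), so r = λ(v − 1)/(k − 1).
  (ii) Total incidences bk = vr, so b = vr/k.
Step 1: r = λ(v − 1)/(k − 1) = 4·(25 − 1)/(3 − 1) = 4·24/2 = 96/2 = 48.
Step 2: b = vr/k = 25·48/3 = 1200/3 = 400.
Check integrality: r = 48 ∈ Z ✓, b = 400 ∈ Z ✓.
(These identities are necessary conditions: they determine r and b for any design with these parameters, but do not by themselves prove that one exists.)

r = 48, b = 400.


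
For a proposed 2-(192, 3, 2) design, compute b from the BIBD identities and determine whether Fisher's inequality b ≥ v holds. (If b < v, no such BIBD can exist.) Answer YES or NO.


b = λv(v − 1)/(k(k − 1)) = 2·192·191/(3·2) = 73344/6 = 12224.
Compare with v = 192: b ≥ v, so Fisher's inequality holds.

YES


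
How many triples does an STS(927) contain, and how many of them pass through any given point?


An STS(v) is a 2-(v, 3, 1) BIBD: block size k = 3, λ = 1.
Replication: r(k − 1) = λ(v − 1) ⇒ r·2 = 927 − 1 = 926 ⇒ r = 463.
Block count: b = v(v − 1)/6 = 927·926/6 = 858402/6 = 143067.
(Check via bk = vr: 143067·3 = 429201 = 927·463 = 429201 ✓.)

r = 463, b = 143067.


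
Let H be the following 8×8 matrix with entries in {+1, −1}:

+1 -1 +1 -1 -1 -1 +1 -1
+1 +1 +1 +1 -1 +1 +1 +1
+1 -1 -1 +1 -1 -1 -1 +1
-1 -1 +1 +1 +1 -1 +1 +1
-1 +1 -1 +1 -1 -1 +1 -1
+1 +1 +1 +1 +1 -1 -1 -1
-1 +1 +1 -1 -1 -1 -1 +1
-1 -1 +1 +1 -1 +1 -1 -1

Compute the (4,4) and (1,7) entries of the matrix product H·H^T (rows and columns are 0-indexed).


Row 1 of H: [1, 1, 1, 1, -1, 1, 1, 1].
Row 4 of H: [-1, 1, -1, 1, -1, -1, 1, -1].
Row 7 of H: [-1, -1, 1, 1, -1, 1, -1, -1].
(H·H^T)[4][4] = Σ_j H[4][j]·H[4][j] = (-1)² + (1)² + (-1)² + (1)² + (-1)² + (-1)² + (1)² + (-1)² = 1 + 1 + 1 + 1 + 1 + 1 + 1 + 1 = 8.
(H·H^T)[1][7] = Σ_j H[1][j]·H[7][j] = (1)·(-1) + (1)·(-1) + (1)·(1) + (1)·(1) + (-1)·(-1) + (1)·(1) + (1)·(-1) + (1)·(-1) = -1 + -1 + 1 + 1 + 1 + 1 + -1 + -1 = 0.
So rows 1 and 7 are orthogonal; the diagonal entry equals n = 8.

(4,4) entry = 8; (1,7) entry = 0.


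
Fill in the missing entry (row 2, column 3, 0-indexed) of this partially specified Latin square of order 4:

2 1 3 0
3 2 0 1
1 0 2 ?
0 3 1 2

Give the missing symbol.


Row 2 contains symbols [0, 1, 2] — missing [3].
Column 3 contains symbols [0, 1, 2] — missing [3].
The missing symbol must appear in both missing sets; intersection = [3].
Therefore the hidden value is 3.

Missing value = 3.


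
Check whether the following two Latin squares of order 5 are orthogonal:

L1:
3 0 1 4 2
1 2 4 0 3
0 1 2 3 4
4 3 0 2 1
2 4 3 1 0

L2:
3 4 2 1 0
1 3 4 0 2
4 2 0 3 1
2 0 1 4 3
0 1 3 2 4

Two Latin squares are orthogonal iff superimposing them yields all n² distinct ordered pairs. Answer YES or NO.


Form the n² = 25 superimposed pairs (L1[i][j], L2[i][j]), row by row (rows and columns indexed from 0):
row 0: (3,3) (0,4) (1,2) (4,1) (2,0)
row 1: (1,1) (2,3) (4,4) (0,0) (3,2)
row 2: (0,4) (1,2) (2,0) (3,3) (4,1)
row 3: (4,2) (3,0) (0,1) (2,4) (1,3)
row 4: (2,0) (4,1) (3,3) (1,2) (0,4)
Orthogonality requires all 25 pairs distinct.
But the pair (0,4) repeats: cell (0,1) has L1 = 0, L2 = 4, and cell (2,0) has L1 = 0, L2 = 4.
A repeated pair means some other pair never occurs (only 15 distinct pairs out of 25), so the squares are not orthogonal.
Conclusion: NO.

NO


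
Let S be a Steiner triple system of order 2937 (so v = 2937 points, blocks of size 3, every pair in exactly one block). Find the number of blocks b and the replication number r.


An STS(v) is a 2-(v, 3, 1) BIBD: block size k = 3, λ = 1.
Replication: r(k − 1) = λ(v − 1) ⇒ r·2 = 2937 − 1 = 2936 ⇒ r = 1468.
Block count: b = v(v − 1)/6 = 2937·2936/6 = 8623032/6 = 1437172.
(Check via bk = vr: 1437172·3 = 4311516 = 2937·1468 = 4311516 ✓.)

r = 1468, b = 1437172.


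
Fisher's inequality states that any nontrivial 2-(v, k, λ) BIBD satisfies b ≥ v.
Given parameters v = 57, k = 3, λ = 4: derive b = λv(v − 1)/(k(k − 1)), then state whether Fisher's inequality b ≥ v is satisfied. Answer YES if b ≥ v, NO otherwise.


r = λ(v − 1)/(k − 1) = 4·56/2 = 112.
b = vr/k = 57·112/3 = 2128.
Fisher's inequality: b ≥ v ⇔ 2128 ≥ 57? YES.

YES


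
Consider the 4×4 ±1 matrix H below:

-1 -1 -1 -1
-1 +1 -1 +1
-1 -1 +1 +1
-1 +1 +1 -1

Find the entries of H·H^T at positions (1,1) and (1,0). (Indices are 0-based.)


Row 0 of H: [-1, -1, -1, -1].
Row 1 of H: [-1, 1, -1, 1].
(H·H^T)[1][1] = Σ_j H[1][j]·H[1][j] = (-1)² + (1)² + (-1)² + (1)² = 1 + 1 + 1 + 1 = 4.
(H·H^T)[1][0] = Σ_j H[1][j]·H[0][j] = (-1)·(-1) + (1)·(-1) + (-1)·(-1) + (1)·(-1) = 1 + -1 + 1 + -1 = 0.
So rows 1 and 0 are orthogonal; the diagonal entry equals n = 4.

(1,1) entry = 4; (1,0) entry = 0.


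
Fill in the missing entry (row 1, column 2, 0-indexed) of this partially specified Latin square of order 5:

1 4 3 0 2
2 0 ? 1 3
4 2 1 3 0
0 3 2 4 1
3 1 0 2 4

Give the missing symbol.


Row 1 contains symbols [0, 1, 2, 3] — missing [4].
Column 2 contains symbols [0, 1, 2, 3] — missing [4].
The missing symbol must appear in both missing sets; intersection = [4].
Therefore the hidden value is 4.

Missing value = 4.


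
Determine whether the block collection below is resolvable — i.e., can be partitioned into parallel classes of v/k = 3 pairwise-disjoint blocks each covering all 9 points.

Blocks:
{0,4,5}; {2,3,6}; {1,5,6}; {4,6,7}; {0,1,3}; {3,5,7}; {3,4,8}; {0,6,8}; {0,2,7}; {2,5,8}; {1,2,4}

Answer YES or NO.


v = 9, block size k = 3, number of blocks = 11.
For resolvability, blocks must partition into parallel classes of size v/k = 3.
Total blocks must therefore be a multiple of 3: 11 = 3·3 + 2 ⇒ not divisible ✗.
Resolvable? NO.

NO


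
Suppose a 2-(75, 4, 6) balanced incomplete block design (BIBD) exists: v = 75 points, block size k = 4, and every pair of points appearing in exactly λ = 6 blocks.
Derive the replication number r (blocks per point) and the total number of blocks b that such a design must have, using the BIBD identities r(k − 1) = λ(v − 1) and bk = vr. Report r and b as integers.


Any 2-(v, k, λ) BIBD satisfies two necessary conditions:
  (i)  Each point sits in r blocks, and counting incidences through any fixed point gives r(k − 1) = λ(v − 1), so r = λ(v − 1)/(k − 1).
  (ii) Total incidences bk = vr, so b = vr/k.
Step 1: r = λ(v − 1)/(k − 1) = 6·(75 − 1)/(4 − 1) = 6·74/3 = 444/3 = 148.
Step 2: b = vr/k = 75·148/4 = 11100/4 = 2775.
Check integrality: r = 148 ∈ Z ✓, b = 2775 ∈ Z ✓.
(These identities are necessary conditions: they determine r and b for any design with these parameters, but do not by themselves prove that one exists.)

r = 148, b = 2775.


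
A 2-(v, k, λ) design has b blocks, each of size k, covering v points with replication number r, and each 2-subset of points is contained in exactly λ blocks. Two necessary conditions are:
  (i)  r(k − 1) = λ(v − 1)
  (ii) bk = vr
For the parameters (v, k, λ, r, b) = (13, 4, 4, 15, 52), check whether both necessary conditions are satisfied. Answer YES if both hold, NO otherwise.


Condition (i): r(k − 1) = 15·3 = 45; λ(v − 1) = 4·12 = 48. Match? NO.
Condition (ii): bk = 52·4 = 208; vr = 13·15 = 195. Match? NO.
Both conditions hold? NO.

NO


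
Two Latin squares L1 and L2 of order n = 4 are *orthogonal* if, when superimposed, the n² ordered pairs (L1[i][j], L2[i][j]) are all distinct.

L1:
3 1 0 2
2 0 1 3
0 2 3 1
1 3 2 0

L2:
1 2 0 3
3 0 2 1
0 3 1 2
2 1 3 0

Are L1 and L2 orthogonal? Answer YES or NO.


Form the n² = 16 superimposed pairs (L1[i][j], L2[i][j]), row by row (rows and columns indexed from 0):
row 0: (3,1) (1,2) (0,0) (2,3)
row 1: (2,3) (0,0) (1,2) (3,1)
row 2: (0,0) (2,3) (3,1) (1,2)
row 3: (1,2) (3,1) (2,3) (0,0)
Orthogonality requires all 16 pairs distinct.
But the pair (2,3) repeats: cell (0,3) has L1 = 2, L2 = 3, and cell (1,0) has L1 = 2, L2 = 3.
A repeated pair means some other pair never occurs (only 4 distinct pairs out of 16), so the squares are not orthogonal.
Conclusion: NO.

NO


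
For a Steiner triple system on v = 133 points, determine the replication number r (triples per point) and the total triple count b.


An STS(v) is a 2-(v, 3, 1) BIBD: block size k = 3, λ = 1.
Replication: r(k − 1) = λ(v − 1) ⇒ r·2 = 133 − 1 = 132 ⇒ r = 66.
Block count: bk = vr ⇒ b·3 = 133·66 = 8778 ⇒ b = 2926.
(Check via b = v(v − 1)/6 = 133·132/6 = 17556/6 = 2926.)

r = 66, b = 2926.


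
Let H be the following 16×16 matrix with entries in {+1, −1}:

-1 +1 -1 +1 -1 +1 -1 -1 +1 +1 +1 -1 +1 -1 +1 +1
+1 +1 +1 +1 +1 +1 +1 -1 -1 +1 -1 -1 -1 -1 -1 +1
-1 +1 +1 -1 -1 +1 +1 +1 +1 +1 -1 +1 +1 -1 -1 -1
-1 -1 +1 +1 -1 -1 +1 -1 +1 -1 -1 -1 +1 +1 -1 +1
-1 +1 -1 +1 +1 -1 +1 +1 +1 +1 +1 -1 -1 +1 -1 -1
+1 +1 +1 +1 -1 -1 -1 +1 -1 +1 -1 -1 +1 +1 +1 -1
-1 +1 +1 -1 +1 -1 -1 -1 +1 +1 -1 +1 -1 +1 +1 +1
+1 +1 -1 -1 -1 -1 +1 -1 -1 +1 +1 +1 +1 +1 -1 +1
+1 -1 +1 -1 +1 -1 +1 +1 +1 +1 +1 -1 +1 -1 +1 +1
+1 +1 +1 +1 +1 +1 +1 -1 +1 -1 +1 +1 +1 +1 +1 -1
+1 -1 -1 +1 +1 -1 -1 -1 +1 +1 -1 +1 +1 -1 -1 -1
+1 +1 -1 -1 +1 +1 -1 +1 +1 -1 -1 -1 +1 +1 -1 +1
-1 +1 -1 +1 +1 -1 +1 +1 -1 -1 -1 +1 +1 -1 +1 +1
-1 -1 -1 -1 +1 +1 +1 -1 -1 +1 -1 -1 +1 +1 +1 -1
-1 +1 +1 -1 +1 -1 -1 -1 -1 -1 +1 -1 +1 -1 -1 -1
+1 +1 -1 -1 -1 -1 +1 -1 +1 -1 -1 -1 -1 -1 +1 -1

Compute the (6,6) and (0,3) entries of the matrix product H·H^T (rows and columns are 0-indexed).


Row 0 of H: [-1, 1, -1, 1, -1, 1, -1, -1, 1, 1, 1, -1, 1, -1, 1, 1].
Row 3 of H: [-1, -1, 1, 1, -1, -1, 1, -1, 1, -1, -1, -1, 1, 1, -1, 1].
Row 6 of H: [-1, 1, 1, -1, 1, -1, -1, -1, 1, 1, -1, 1, -1, 1, 1, 1].
(H·H^T)[6][6] = Σ_j H[6][j]·H[6][j] = (-1)² + (1)² + (1)² + (-1)² + (1)² + (-1)² + (-1)² + (-1)² + (1)² + (1)² + (-1)² + (1)² + (-1)² + (1)² + (1)² + (1)² = 1 + 1 + 1 + 1 + 1 + 1 + 1 + 1 + 1 + 1 + 1 + 1 + 1 + 1 + 1 + 1 = 16.
(H·H^T)[0][3] = Σ_j H[0][j]·H[3][j] = (-1)·(-1) + (1)·(-1) + (-1)·(1) + (1)·(1) + (-1)·(-1) + (1)·(-1) + (-1)·(1) + (-1)·(-1) + (1)·(1) + (1)·(-1) + (1)·(-1) + (-1)·(-1) + (1)·(1) + (-1)·(1) + (1)·(-1) + (1)·(1) = 1 + -1 + -1 + 1 + 1 + -1 + -1 + 1 + 1 + -1 + -1 + 1 + 1 + -1 + -1 + 1 = 0.
So rows 0 and 3 are orthogonal; the diagonal entry equals n = 16.

(6,6) entry = 16; (0,3) entry = 0.


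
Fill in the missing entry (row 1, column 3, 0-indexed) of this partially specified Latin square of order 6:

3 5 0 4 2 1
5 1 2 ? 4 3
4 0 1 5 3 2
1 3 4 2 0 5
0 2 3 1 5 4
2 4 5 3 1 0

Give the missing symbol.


Row 1 contains symbols [1, 2, 3, 4, 5] — missing [0].
Column 3 contains symbols [1, 2, 3, 4, 5] — missing [0].
The missing symbol must appear in both missing sets; intersection = [0].
Therefore the hidden value is 0.

Missing value = 0.


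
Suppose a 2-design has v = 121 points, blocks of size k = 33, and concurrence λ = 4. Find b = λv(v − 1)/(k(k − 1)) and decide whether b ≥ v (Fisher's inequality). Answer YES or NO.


r = λ(v − 1)/(k − 1) = 4·120/32 = 15.
b = vr/k = 121·15/33 = 55.
Fisher's inequality: b ≥ v ⇔ 55 ≥ 121? NO.

NO


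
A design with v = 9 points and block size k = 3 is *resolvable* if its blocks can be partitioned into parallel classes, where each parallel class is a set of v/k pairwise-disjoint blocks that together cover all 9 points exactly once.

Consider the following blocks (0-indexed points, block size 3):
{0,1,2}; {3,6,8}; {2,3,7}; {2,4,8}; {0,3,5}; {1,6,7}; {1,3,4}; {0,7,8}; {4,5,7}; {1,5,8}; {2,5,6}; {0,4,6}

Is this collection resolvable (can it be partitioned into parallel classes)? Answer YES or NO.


v = 9, block size k = 3, number of blocks = 12.
For resolvability, blocks must partition into parallel classes of size v/k = 3.
Total blocks must therefore be a multiple of 3: 12 = 3·4 + 0 ⇒ divisible ✓.
Greedy packing gives 4 candidate class(es). Each should be a full parallel class (size 3, covers all 9 points).
  Class 1 (3 blocks): {0,1,2}; {3,6,8}; {4,5,7}. Points covered: [0, 1, 2, 3, 4, 5, 6, 7, 8].
  Class 2 (3 blocks): {2,3,7}; {1,5,8}; {0,4,6}. Points covered: [0, 1, 2, 3, 4, 5, 6, 7, 8].
  Class 3 (3 blocks): {2,4,8}; {0,3,5}; {1,6,7}. Points covered: [0, 1, 2, 3, 4, 5, 6, 7, 8].
  Class 4 (3 blocks): {1,3,4}; {0,7,8}; {2,5,6}. Points covered: [0, 1, 2, 3, 4, 5, 6, 7, 8].
All classes full (size 3)? YES. All classes cover every point? YES.
Resolvable? YES.

YES


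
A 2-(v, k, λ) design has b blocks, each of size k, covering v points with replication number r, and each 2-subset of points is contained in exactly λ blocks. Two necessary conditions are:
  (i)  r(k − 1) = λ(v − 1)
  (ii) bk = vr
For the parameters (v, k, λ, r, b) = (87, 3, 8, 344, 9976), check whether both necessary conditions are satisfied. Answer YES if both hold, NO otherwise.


Condition (i): r(k − 1) = 344·2 = 688; λ(v − 1) = 8·86 = 688. Match? YES.
Condition (ii): bk = 9976·3 = 29928; vr = 87·344 = 29928. Match? YES.
Both conditions hold? YES.

YES


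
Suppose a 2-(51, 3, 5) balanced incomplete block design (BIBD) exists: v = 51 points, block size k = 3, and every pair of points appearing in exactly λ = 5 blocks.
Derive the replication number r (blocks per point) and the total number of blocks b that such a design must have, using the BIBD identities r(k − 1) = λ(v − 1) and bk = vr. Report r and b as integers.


Any 2-(v, k, λ) BIBD satisfies two necessary conditions:
  (i)  Each point sits in r blocks, and counting incidences through any fixed point gives r(k − 1) = λ(v − 1), so r = λ(v − 1)/(k − 1).
  (ii) Total incidences bk = vr, so b = vr/k.
Step 1: r = λ(v − 1)/(k − 1) = 5·(51 − 1)/(3 − 1) = 5·50/2 = 250/2 = 125.
Step 2: b = vr/k = 51·125/3 = 6375/3 = 2125.
Check integrality: r = 125 ∈ Z ✓, b = 2125 ∈ Z ✓.
(These identities are necessary conditions: they determine r and b for any design with these parameters, but do not by themselves prove that one exists.)

r = 125, b = 2125.


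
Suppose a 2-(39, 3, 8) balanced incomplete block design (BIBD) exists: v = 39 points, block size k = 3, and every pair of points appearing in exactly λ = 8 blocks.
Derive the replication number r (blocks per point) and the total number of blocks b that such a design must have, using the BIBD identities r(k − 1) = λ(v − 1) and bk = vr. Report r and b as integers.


Any 2-(v, k, λ) BIBD satisfies two necessary conditions:
  (i)  Each point sits in r blocks, and counting incidences through any fixed point gives r(k − 1) = λ(v − 1), so r = λ(v − 1)/(k − 1).
  (ii) Total incidences bk = vr, so b = vr/k.
Step 1: r = λ(v − 1)/(k − 1) = 8·(39 − 1)/(3 − 1) = 8·38/2 = 304/2 = 152.
Step 2: b = vr/k = 39·152/3 = 5928/3 = 1976.
Check integrality: r = 152 ∈ Z ✓, b = 1976 ∈ Z ✓.
(These identities are necessary conditions: they determine r and b for any design with these parameters, but do not by themselves prove that one exists.)

r = 152, b = 1976.


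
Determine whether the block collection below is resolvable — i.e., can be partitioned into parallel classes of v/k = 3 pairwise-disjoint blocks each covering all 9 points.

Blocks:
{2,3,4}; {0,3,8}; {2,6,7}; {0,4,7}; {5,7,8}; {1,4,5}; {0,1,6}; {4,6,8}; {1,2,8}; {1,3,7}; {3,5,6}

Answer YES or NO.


v = 9, block size k = 3, number of blocks = 11.
For resolvability, blocks must partition into parallel classes of size v/k = 3.
Total blocks must therefore be a multiple of 3: 11 = 3·3 + 2 ⇒ not divisible ✗.
Resolvable? NO.

NO


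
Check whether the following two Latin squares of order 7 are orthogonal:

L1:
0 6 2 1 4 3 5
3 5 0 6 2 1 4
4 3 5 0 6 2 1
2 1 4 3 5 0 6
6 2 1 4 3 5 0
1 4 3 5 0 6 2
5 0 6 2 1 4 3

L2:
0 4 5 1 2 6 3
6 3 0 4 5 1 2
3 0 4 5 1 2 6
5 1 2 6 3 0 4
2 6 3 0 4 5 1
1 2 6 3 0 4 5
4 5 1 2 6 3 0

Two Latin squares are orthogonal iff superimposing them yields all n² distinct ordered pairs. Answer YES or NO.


Form the n² = 49 superimposed pairs (L1[i][j], L2[i][j]), row by row (rows and columns indexed from 0):
row 0: (0,0) (6,4) (2,5) (1,1) (4,2) (3,6) (5,3)
row 1: (3,6) (5,3) (0,0) (6,4) (2,5) (1,1) (4,2)
row 2: (4,3) (3,0) (5,4) (0,5) (6,1) (2,2) (1,6)
row 3: (2,5) (1,1) (4,2) (3,6) (5,3) (0,0) (6,4)
row 4: (6,2) (2,6) (1,3) (4,0) (3,4) (5,5) (0,1)
row 5: (1,1) (4,2) (3,6) (5,3) (0,0) (6,4) (2,5)
row 6: (5,4) (0,5) (6,1) (2,2) (1,6) (4,3) (3,0)
Orthogonality requires all 49 pairs distinct.
But the pair (3,6) repeats: cell (0,5) has L1 = 3, L2 = 6, and cell (1,0) has L1 = 3, L2 = 6.
A repeated pair means some other pair never occurs (only 21 distinct pairs out of 49), so the squares are not orthogonal.
Conclusion: NO.

NO


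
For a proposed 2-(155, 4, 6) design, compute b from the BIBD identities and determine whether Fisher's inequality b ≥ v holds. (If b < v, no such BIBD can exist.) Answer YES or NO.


b = λv(v − 1)/(k(k − 1)) = 6·155·154/(4·3) = 143220/12 = 11935.
Compare with v = 155: b ≥ v, so Fisher's inequality holds.

YES


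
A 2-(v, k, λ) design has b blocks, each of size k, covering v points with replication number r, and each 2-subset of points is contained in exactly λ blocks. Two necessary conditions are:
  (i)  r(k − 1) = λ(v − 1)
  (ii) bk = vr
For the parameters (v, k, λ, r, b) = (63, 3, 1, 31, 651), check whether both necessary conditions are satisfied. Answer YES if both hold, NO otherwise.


Condition (i): r(k − 1) = 31·2 = 62; λ(v − 1) = 1·62 = 62. Match? YES.
Condition (ii): bk = 651·3 = 1953; vr = 63·31 = 1953. Match? YES.
Both conditions hold? YES.

YES


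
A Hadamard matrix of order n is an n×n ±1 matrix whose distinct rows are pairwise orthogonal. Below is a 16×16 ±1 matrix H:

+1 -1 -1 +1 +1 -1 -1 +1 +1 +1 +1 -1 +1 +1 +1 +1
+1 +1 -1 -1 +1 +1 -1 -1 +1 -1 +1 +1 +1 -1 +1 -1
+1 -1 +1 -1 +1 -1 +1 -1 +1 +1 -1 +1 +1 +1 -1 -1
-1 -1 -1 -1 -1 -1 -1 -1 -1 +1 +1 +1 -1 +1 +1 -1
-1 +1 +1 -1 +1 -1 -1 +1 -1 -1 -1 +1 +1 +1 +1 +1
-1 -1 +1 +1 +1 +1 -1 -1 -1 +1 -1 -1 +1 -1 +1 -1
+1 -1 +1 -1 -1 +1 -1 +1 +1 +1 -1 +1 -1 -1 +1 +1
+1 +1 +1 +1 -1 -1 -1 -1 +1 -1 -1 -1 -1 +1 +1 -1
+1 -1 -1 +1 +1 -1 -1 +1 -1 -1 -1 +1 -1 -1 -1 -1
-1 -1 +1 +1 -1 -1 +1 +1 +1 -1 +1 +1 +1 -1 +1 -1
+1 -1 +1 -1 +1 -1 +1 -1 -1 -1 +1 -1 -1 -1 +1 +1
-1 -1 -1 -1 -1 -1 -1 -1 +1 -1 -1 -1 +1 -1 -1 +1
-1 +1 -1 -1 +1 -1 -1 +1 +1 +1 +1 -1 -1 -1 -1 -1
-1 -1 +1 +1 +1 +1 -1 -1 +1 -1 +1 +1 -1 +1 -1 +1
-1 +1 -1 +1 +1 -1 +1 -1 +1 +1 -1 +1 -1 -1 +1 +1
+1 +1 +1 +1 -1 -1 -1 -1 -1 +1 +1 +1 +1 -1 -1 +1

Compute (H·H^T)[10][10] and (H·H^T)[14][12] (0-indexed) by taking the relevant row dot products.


Row 10 of H: [1, -1, 1, -1, 1, -1, 1, -1, -1, -1, 1, -1, -1, -1, 1, 1].
Row 12 of H: [-1, 1, -1, -1, 1, -1, -1, 1, 1, 1, 1, -1, -1, -1, -1, -1].
Row 14 of H: [-1, 1, -1, 1, 1, -1, 1, -1, 1, 1, -1, 1, -1, -1, 1, 1].
(H·H^T)[10][10] = Σ_j H[10][j]·H[10][j] = (1)² + (-1)² + (1)² + (-1)² + (1)² + (-1)² + (1)² + (-1)² + (-1)² + (-1)² + (1)² + (-1)² + (-1)² + (-1)² + (1)² + (1)² = 1 + 1 + 1 + 1 + 1 + 1 + 1 + 1 + 1 + 1 + 1 + 1 + 1 + 1 + 1 + 1 = 16.
(H·H^T)[14][12] = Σ_j H[14][j]·H[12][j] = (-1)·(-1) + (1)·(1) + (-1)·(-1) + (1)·(-1) + (1)·(1) + (-1)·(-1) + (1)·(-1) + (-1)·(1) + (1)·(1) + (1)·(1) + (-1)·(1) + (1)·(-1) + (-1)·(-1) + (-1)·(-1) + (1)·(-1) + (1)·(-1) = 1 + 1 + 1 + -1 + 1 + 1 + -1 + -1 + 1 + 1 + -1 + -1 + 1 + 1 + -1 + -1 = 2.
Rows 14 and 12 are not orthogonal (dot product = 2 ≠ 0), so H is not a Hadamard matrix.

(10,10) entry = 16; (14,12) entry = 2.


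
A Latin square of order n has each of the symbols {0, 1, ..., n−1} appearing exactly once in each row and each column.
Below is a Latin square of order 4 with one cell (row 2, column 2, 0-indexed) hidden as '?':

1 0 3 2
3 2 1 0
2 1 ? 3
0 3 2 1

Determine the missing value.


Row 2 contains symbols [1, 2, 3] — missing [0].
Column 2 contains symbols [1, 2, 3] — missing [0].
The missing symbol must appear in both missing sets; intersection = [0].
Therefore the hidden value is 0.

Missing value = 0.


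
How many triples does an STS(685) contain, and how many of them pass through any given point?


An STS(v) is a 2-(v, 3, 1) BIBD: block size k = 3, λ = 1.
Replication: r(k − 1) = λ(v − 1) ⇒ r·2 = 685 − 1 = 684 ⇒ r = 342.
Block count: bk = vr ⇒ b·3 = 685·342 = 234270 ⇒ b = 78090.
(Check via b = v(v − 1)/6 = 685·684/6 = 468540/6 = 78090.)

r = 342, b = 78090.


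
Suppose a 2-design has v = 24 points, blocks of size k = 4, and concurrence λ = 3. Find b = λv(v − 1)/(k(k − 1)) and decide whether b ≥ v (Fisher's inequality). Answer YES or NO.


b = λv(v − 1)/(k(k − 1)) = 3·24·23/(4·3) = 1656/12 = 138.
Compare with v = 24: b ≥ v, so Fisher's inequality holds.

YES


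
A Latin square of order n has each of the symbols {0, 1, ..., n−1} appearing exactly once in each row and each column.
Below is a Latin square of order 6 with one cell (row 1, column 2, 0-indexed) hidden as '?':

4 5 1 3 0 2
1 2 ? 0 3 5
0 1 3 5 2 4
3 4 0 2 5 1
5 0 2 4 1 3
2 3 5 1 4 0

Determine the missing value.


Row 1 contains symbols [0, 1, 2, 3, 5] — missing [4].
Column 2 contains symbols [0, 1, 2, 3, 5] — missing [4].
The missing symbol must appear in both missing sets; intersection = [4].
Therefore the hidden value is 4.

Missing value = 4.


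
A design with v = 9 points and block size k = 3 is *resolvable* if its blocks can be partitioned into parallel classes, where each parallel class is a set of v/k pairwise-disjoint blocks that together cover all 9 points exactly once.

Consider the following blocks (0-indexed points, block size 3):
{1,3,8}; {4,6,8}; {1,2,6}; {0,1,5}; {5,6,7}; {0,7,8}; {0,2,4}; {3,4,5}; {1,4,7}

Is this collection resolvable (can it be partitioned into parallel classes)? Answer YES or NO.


v = 9, block size k = 3, number of blocks = 9.
For resolvability, blocks must partition into parallel classes of size v/k = 3.
Total blocks must therefore be a multiple of 3: 9 = 3·3 + 0 ⇒ divisible ✓.
Consider block {4,6,8}. The only other block(s) in the collection disjoint from it are {0,1,5} — just 1 block(s). Any parallel class containing {4,6,8} would need 2 other blocks each disjoint from it, so no parallel class of size 3 can contain {4,6,8}.
Since every block must belong to some parallel class in a resolution, the collection cannot be partitioned into parallel classes.
Resolvable? NO.

NO


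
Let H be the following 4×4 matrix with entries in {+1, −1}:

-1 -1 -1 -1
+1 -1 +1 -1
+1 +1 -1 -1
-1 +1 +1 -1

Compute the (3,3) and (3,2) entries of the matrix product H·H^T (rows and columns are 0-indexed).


Row 2 of H: [1, 1, -1, -1].
Row 3 of H: [-1, 1, 1, -1].
(H·H^T)[3][3] = Σ_j H[3][j]·H[3][j] = (-1)² + (1)² + (1)² + (-1)² = 1 + 1 + 1 + 1 = 4.
(H·H^T)[3][2] = Σ_j H[3][j]·H[2][j] = (-1)·(1) + (1)·(1) + (1)·(-1) + (-1)·(-1) = -1 + 1 + -1 + 1 = 0.
So rows 3 and 2 are orthogonal; the diagonal entry equals n = 4.

(3,3) entry = 4; (3,2) entry = 0.


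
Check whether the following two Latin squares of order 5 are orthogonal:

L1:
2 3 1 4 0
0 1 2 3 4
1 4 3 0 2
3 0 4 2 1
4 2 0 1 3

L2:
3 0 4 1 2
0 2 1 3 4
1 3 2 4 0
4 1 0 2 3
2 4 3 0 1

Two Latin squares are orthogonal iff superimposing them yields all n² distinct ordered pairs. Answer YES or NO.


Form the n² = 25 superimposed pairs (L1[i][j], L2[i][j]), row by row (rows and columns indexed from 0):
row 0: (2,3) (3,0) (1,4) (4,1) (0,2)
row 1: (0,0) (1,2) (2,1) (3,3) (4,4)
row 2: (1,1) (4,3) (3,2) (0,4) (2,0)
row 3: (3,4) (0,1) (4,0) (2,2) (1,3)
row 4: (4,2) (2,4) (0,3) (1,0) (3,1)
Orthogonality requires all 25 pairs distinct.
Check by first coordinate: for each symbol s of L1, list the L2 entries in the n cells where L1 = s; they must all differ.
  L1 = 0: L2 entries (in reading order) 2, 0, 4, 1, 3 — all 5 distinct ✓
  L1 = 1: L2 entries (in reading order) 4, 2, 1, 3, 0 — all 5 distinct ✓
  L1 = 2: L2 entries (in reading order) 3, 1, 0, 2, 4 — all 5 distinct ✓
  L1 = 3: L2 entries (in reading order) 0, 3, 2, 4, 1 — all 5 distinct ✓
  L1 = 4: L2 entries (in reading order) 1, 4, 3, 0, 2 — all 5 distinct ✓
Every symbol of L1 meets every symbol of L2 exactly once, so all 25 pairs are distinct (25 of 25).
Conclusion: YES.

YES


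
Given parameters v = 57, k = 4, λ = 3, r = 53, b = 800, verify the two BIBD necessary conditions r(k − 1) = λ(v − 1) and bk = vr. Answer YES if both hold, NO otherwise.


Condition (i): r(k − 1) = 53·3 = 159; λ(v − 1) = 3·56 = 168. Match? NO.
Condition (ii): bk = 800·4 = 3200; vr = 57·53 = 3021. Match? NO.
Both conditions hold? NO.

NO


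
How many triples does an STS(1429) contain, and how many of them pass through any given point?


An STS(v) is a 2-(v, 3, 1) BIBD: block size k = 3, λ = 1.
Replication: r(k − 1) = λ(v − 1) ⇒ r·2 = 1429 − 1 = 1428 ⇒ r = 714.
Block count: b = v(v − 1)/6 = 1429·1428/6 = 2040612/6 = 340102.
(Check via bk = vr: 340102·3 = 1020306 = 1429·714 = 1020306 ✓.)

r = 714, b = 340102.


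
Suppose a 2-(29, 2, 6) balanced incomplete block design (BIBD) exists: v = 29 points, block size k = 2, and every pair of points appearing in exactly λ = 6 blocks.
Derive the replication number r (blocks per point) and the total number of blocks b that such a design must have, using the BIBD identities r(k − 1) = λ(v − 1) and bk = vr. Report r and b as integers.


Any 2-(v, k, λ) BIBD satisfies two necessary conditions:
  (i)  Each point sits in r blocks, and counting incidences through any fixed point gives r(k − 1) = λ(v − 1), so r = λ(v − 1)/(k − 1).
  (ii) Total incidences bk = vr, so b = vr/k.
Step 1: r = λ(v − 1)/(k − 1) = 6·(29 − 1)/(2 − 1) = 6·28/1 = 168/1 = 168.
Step 2: b = vr/k = 29·168/2 = 4872/2 = 2436.
Check integrality: r = 168 ∈ Z ✓, b = 2436 ∈ Z ✓.
(These identities are necessary conditions: they determine r and b for any design with these parameters, but do not by themselves prove that one exists.)

r = 168, b = 2436.


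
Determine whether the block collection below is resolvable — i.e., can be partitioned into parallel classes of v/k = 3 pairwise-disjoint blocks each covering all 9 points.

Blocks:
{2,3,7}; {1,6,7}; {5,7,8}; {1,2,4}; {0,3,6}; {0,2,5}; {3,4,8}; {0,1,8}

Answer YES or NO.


v = 9, block size k = 3, number of blocks = 8.
For resolvability, blocks must partition into parallel classes of size v/k = 3.
Total blocks must therefore be a multiple of 3: 8 = 3·2 + 2 ⇒ not divisible ✗.
Resolvable? NO.

NO


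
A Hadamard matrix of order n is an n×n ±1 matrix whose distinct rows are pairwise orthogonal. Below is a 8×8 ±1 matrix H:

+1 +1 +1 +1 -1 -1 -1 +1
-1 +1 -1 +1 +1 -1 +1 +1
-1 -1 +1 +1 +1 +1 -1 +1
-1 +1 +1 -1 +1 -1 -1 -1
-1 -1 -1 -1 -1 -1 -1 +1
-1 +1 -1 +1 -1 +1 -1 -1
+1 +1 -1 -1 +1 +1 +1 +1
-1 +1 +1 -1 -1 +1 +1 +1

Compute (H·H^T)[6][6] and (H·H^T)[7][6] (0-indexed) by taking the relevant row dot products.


Row 6 of H: [1, 1, -1, -1, 1, 1, 1, 1].
Row 7 of H: [-1, 1, 1, -1, -1, 1, 1, 1].
(H·H^T)[6][6] = Σ_j H[6][j]·H[6][j] = (1)² + (1)² + (-1)² + (-1)² + (1)² + (1)² + (1)² + (1)² = 1 + 1 + 1 + 1 + 1 + 1 + 1 + 1 = 8.
(H·H^T)[7][6] = Σ_j H[7][j]·H[6][j] = (-1)·(1) + (1)·(1) + (1)·(-1) + (-1)·(-1) + (-1)·(1) + (1)·(1) + (1)·(1) + (1)·(1) = -1 + 1 + -1 + 1 + -1 + 1 + 1 + 1 = 2.
Rows 7 and 6 are not orthogonal (dot product = 2 ≠ 0), so H is not a Hadamard matrix.

(6,6) entry = 8; (7,6) entry = 2.


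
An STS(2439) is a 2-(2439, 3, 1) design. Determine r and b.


An STS(v) is a 2-(v, 3, 1) BIBD: block size k = 3, λ = 1.
Replication: r(k − 1) = λ(v − 1) ⇒ r·2 = 2439 − 1 = 2438 ⇒ r = 1219.
Block count: b = v(v − 1)/6 = 2439·2438/6 = 5946282/6 = 991047.
(Check via bk = vr: 991047·3 = 2973141 = 2439·1219 = 2973141 ✓.)

r = 1219, b = 991047.


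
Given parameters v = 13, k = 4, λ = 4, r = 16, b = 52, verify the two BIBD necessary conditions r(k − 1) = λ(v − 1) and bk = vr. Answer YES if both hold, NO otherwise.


Condition (i): r(k − 1) = 16·3 = 48; λ(v − 1) = 4·12 = 48. Match? YES.
Condition (ii): bk = 52·4 = 208; vr = 13·16 = 208. Match? YES.
Both conditions hold? YES.

YES


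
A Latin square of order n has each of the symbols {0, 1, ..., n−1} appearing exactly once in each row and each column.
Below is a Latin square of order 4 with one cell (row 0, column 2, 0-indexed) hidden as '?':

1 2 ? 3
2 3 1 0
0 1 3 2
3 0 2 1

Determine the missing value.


Row 0 contains symbols [1, 2, 3] — missing [0].
Column 2 contains symbols [1, 2, 3] — missing [0].
The missing symbol must appear in both missing sets; intersection = [0].
Therefore the hidden value is 0.

Missing value = 0.


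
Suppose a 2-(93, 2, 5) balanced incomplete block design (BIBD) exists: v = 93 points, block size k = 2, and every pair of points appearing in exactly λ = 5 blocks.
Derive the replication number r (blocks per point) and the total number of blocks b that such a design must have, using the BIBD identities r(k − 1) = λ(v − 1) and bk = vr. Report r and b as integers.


Any 2-(v, k, λ) BIBD satisfies two necessary conditions:
  (i)  Each point sits in r blocks, and counting incidences through any fixed point gives r(k − 1) = λ(v − 1), so r = λ(v − 1)/(k − 1).
  (ii) Total incidences bk = vr, so b = vr/k.
Step 1: r = λ(v − 1)/(k − 1) = 5·(93 − 1)/(2 − 1) = 5·92/1 = 460/1 = 460.
Step 2: b = vr/k = 93·460/2 = 42780/2 = 21390.
Check integrality: r = 460 ∈ Z ✓, b = 21390 ∈ Z ✓.
(These identities are necessary conditions: they determine r and b for any design with these parameters, but do not by themselves prove that one exists.)

r = 460, b = 21390.


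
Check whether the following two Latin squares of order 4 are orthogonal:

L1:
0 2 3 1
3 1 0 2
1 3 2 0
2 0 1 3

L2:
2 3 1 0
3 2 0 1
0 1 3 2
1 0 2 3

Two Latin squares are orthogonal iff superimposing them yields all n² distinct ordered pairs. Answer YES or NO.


Form the n² = 16 superimposed pairs (L1[i][j], L2[i][j]), row by row (rows and columns indexed from 0):
row 0: (0,2) (2,3) (3,1) (1,0)
row 1: (3,3) (1,2) (0,0) (2,1)
row 2: (1,0) (3,1) (2,3) (0,2)
row 3: (2,1) (0,0) (1,2) (3,3)
Orthogonality requires all 16 pairs distinct.
But the pair (1,0) repeats: cell (0,3) has L1 = 1, L2 = 0, and cell (2,0) has L1 = 1, L2 = 0.
A repeated pair means some other pair never occurs (only 8 distinct pairs out of 16), so the squares are not orthogonal.
Conclusion: NO.

NO


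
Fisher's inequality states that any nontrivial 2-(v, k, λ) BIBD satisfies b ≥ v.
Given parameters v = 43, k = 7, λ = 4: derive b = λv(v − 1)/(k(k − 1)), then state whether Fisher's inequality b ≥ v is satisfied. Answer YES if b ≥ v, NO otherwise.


r = λ(v − 1)/(k − 1) = 4·42/6 = 28.
b = vr/k = 43·28/7 = 172.
Fisher's inequality: b ≥ v ⇔ 172 ≥ 43? YES.

YES


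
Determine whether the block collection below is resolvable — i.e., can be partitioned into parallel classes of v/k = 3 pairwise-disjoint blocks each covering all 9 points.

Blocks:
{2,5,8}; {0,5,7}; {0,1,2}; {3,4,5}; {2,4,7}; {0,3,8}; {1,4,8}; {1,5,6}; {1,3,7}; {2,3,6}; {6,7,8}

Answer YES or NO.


v = 9, block size k = 3, number of blocks = 11.
For resolvability, blocks must partition into parallel classes of size v/k = 3.
Total blocks must therefore be a multiple of 3: 11 = 3·3 + 2 ⇒ not divisible ✗.
Resolvable? NO.

NO
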